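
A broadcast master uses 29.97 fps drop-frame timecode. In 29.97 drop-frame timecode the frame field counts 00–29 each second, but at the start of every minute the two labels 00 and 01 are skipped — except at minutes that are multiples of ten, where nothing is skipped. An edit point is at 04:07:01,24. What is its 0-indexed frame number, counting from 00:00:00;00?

Complete 10-minute blocks: 24, each 17982 frames → 431568.
Remaining 7 whole minutes in the current block: 1800 + 6 × 1798 = 12588 frames.
Within the current minute: 1 × 30 + 24 − 2 = 52 (labels ;00/;01 skipped at this minute). Total = 431568 + 12588 + 52 = 444208.

444208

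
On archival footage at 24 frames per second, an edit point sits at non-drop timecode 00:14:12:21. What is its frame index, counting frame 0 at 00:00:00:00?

frame 20469

Total seconds to the label: (0 × 3600 + 14 × 60 + 12) = 852.
Frame index = 852 × 24 + 21 = 20469.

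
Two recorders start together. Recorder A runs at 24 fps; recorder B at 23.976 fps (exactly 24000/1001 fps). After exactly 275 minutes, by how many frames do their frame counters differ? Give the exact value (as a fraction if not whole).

275 min = 16500 s.
A emits 24 × 16500 = 396000 frames; B emits 24000/1001 × 16500 = 36000000/91.
Difference = 36000/91 frames (≈ 395.6044); B is behind A.

36000/91 frames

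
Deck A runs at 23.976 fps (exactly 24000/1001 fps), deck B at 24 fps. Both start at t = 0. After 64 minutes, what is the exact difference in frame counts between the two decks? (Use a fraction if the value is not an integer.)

92160/1001 frames

64 min = 3840 s.
A emits 24000/1001 × 3840 = 92160000/1001 frames; B emits 24 × 3840 = 92160.
Difference = 92160/1001 frames (≈ 92.0679); B is ahead of A.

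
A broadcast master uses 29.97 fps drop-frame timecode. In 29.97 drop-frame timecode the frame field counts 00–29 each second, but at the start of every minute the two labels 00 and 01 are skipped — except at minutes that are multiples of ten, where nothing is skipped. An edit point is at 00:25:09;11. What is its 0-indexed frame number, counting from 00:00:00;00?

Complete 10-minute blocks: 2, each 17982 frames → 35964.
Remaining 5 whole minutes in the current block: 1800 + 4 × 1798 = 8992 frames.
Within the current minute: 9 × 30 + 11 − 2 = 279 (labels ;00/;01 skipped at this minute). Total = 35964 + 8992 + 279 = 45235.

45235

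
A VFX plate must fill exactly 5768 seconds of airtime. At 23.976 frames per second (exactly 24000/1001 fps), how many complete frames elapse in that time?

138293 frames

Frames = 5768 × 24000/1001 = 19776000/143 ≈ 138293.7063.
Complete frames: 138293.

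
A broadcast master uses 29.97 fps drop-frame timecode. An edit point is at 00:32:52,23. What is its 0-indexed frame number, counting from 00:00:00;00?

Complete 10-minute blocks: 3, each 17982 frames → 53946.
Remaining 2 whole minutes in the current block: 1800 + 1 × 1798 = 3598 frames.
Within the current minute: 52 × 30 + 23 − 2 = 1581 (labels ;00/;01 skipped at this minute). Total = 53946 + 3598 + 1581 = 59125.

59125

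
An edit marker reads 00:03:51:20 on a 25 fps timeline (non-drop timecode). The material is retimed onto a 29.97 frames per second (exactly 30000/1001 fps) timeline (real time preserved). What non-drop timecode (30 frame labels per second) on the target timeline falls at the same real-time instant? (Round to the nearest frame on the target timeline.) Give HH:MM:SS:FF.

Source frame index: (0×3600 + 3×60 + 51) × 25 + 20 = 5795.
Real time: 5795 / (25) = 1159/5 s.
Target frame: (1159/5) × (30000/1001) = 6954000/1001 ≈ 6947.053 → 6947.
At 30 labels/s: frame 6947 → 00:03:51:17.

00:03:51:17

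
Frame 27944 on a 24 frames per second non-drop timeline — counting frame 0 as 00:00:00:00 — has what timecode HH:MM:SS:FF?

00:19:24:08

27944 ÷ 24 = 1164 full seconds, remainder 8 frames.
1164 s = 0 h 19 min 24 s.
Timecode: 00:19:24:08.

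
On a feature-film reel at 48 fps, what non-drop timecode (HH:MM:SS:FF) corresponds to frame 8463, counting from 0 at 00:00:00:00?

00:02:56:15

8463 ÷ 48 = 176 full seconds, remainder 15 frames.
176 s = 0 h 2 min 56 s.
Timecode: 00:02:56:15.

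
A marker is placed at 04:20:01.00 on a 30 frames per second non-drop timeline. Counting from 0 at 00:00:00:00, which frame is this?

frame 468030

Total seconds to the label: (4 × 3600 + 20 × 60 + 1) = 15601.
Frame index = 15601 × 30 + 0 = 468030.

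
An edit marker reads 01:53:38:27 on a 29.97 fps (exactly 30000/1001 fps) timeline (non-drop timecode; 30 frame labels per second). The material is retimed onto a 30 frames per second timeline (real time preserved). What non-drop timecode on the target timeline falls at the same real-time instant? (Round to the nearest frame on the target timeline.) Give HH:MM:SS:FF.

Source frame index: (1×3600 + 53×60 + 38) × 30 + 27 = 204567.
Real time: 204567 / (30000/1001) = 68257189/10000 s.
Target frame: (68257189/10000) × (30) = 204771567/1000 ≈ 204771.567 → 204772.
At 30 labels/s: frame 204772 → 01:53:45:22.

01:53:45:22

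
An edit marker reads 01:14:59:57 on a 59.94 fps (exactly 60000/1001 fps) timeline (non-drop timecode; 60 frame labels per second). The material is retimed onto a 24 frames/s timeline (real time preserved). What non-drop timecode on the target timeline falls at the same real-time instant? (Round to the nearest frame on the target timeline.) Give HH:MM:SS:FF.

Source frame index: (1×3600 + 14×60 + 59) × 60 + 57 = 269997.
Real time: 269997 / (60000/1001) = 90088999/20000 s.
Target frame: (90088999/20000) × (24) = 270266997/2500 ≈ 108106.799 → 108107.
At 24 labels/s: frame 108107 → 01:15:04:11.

01:15:04:11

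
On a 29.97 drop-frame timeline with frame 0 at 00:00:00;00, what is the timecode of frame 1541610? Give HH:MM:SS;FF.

Each 10-minute DF block holds 10 × 60 × 30 − 9 × 2 = 17982 frames. 1541610 ÷ 17982 → 85 full blocks, remainder 13140.
Within the partial block the first minute is 1800 frames and each further minute 1798, so 7 further minute boundaries passed. Total skipped labels = 18 × 85 + 2 × 7 = 1544.
Non-drop label index = 1541610 + 1544 = 1543154; at 30 labels/s that is 14:17:18:14, i.e. DF 14:17:18;14.

14:17:18;14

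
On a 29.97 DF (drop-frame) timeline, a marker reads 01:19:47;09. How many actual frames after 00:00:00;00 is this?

143475

Complete 10-minute blocks: 7, each 17982 frames → 125874.
Remaining 9 whole minutes in the current block: 1800 + 8 × 1798 = 16184 frames.
Within the current minute: 47 × 30 + 9 − 2 = 1417 (labels ;00/;01 skipped at this minute). Total = 125874 + 16184 + 1417 = 143475.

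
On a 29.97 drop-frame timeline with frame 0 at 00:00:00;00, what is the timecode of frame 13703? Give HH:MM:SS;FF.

00:07:37;07

Ten DF minutes hold 17982 frames, so frame 13703 lies in block 0 (frames 0–17981) with 13703 frames into that block.
The block's first minute is 1800 frames and the rest 1798 each; 13703 frames reaches minute 7, so 0 × 18 + 7 × 2 = 14 labels have been skipped so far.
Adding those back, label number 13703 + 14 = 13717 at 30 labels/s is 457 s + 7 f = 0 h 7 min 37 s frame 7, i.e. 00:07:37;07.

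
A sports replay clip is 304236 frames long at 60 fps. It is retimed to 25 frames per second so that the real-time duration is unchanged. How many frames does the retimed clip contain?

126765 frames

Target frames = source frames × (target rate / source rate) = 304236 × (25)/(60) = 304236 × 5/12 = 126765.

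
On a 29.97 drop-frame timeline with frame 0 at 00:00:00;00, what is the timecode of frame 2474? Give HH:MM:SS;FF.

Each 10-minute DF block holds 10 × 60 × 30 − 9 × 2 = 17982 frames. 2474 ÷ 17982 → 0 full blocks, remainder 2474.
Within the partial block the first minute is 1800 frames and each further minute 1798, so 1 further minute boundary passed. Total skipped labels = 18 × 0 + 2 × 1 = 2.
Non-drop label index = 2474 + 2 = 2476; at 30 labels/s that is 00:01:22:16, i.e. DF 00:01:22;16.

00:01:22;16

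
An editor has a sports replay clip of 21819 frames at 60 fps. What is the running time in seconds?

363.65 seconds

Running time = 21819 / (60) = 363.65 s.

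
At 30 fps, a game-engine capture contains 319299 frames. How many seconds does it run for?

Running time = 319299 / (30) = 10643.3 s.

10643.3 seconds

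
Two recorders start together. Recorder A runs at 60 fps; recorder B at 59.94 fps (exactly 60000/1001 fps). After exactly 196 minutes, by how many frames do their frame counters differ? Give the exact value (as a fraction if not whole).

100800/143 frames

196 min = 11760 s.
A emits 60 × 11760 = 705600 frames; B emits 60000/1001 × 11760 = 100800000/143.
Difference = 100800/143 frames (≈ 704.8951); B is behind A.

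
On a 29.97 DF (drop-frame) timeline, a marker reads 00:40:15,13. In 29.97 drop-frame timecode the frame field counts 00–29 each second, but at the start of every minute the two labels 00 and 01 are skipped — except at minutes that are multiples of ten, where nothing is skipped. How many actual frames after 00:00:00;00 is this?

72391

As if non-drop at 30 labels/s: (0 × 3600 + 40 × 60 + 15) × 30 + 13 = 72463.
Minute boundaries passed: 40; those not divisible by 10: 40 − 4 = 36; dropped labels = 2 × 36 = 72.
Actual frame index = 72463 − 72 = 72391.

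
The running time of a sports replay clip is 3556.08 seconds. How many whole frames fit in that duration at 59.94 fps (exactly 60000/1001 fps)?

213151 frames

Frames = 3556.08 × 60000/1001 = 19396800/91 ≈ 213151.6484.
Complete frames: 213151.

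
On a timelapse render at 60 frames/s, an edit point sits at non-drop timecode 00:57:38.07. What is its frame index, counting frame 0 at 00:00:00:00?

207487

Total seconds to the label: (0 × 3600 + 57 × 60 + 38) = 3458.
Frame index = 3458 × 60 + 7 = 207487.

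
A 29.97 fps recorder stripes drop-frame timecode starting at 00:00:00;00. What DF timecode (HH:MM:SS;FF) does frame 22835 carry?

Ten DF minutes hold 17982 frames, so frame 22835 lies in block 1 (frames 17982–35963) with 4853 frames into that block.
The block's first minute is 1800 frames and the rest 1798 each; 4853 frames reaches minute 2, so 1 × 18 + 2 × 2 = 22 labels have been skipped so far.
Adding those back, label number 22835 + 22 = 22857 at 30 labels/s is 761 s + 27 f = 0 h 12 min 41 s frame 27, i.e. 00:12:41;27.

00:12:41;27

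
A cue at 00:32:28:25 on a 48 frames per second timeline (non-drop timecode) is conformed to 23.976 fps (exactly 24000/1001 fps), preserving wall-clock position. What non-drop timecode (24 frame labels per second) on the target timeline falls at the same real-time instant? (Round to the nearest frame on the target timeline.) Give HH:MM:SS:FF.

Source frame index: (0×3600 + 32×60 + 28) × 48 + 25 = 93529.
Real time: 93529 / (48) = 93529/48 s.
Target frame: (93529/48) × (24000/1001) = 46764500/1001 ≈ 46717.782 → 46718.
At 24 labels/s: frame 46718 → 00:32:26:14.

00:32:26:14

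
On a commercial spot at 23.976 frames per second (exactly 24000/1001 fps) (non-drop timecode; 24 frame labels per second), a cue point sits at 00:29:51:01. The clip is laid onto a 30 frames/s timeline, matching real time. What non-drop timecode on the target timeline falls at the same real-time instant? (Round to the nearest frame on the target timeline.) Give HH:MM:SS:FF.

00:29:52:25

Source frame index: (0×3600 + 29×60 + 51) × 24 + 1 = 42985.
Real time: 42985 / (24000/1001) = 8605597/4800 s.
Target frame: (8605597/4800) × (30) = 8605597/160 ≈ 53784.981 → 53785.
At 30 labels/s: frame 53785 → 00:29:52:25.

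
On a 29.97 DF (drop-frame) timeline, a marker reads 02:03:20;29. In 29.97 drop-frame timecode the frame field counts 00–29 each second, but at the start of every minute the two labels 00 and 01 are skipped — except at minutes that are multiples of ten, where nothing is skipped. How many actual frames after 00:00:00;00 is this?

As if non-drop at 30 labels/s: (2 × 3600 + 3 × 60 + 20) × 30 + 29 = 222029.
Minute boundaries passed: 123; those not divisible by 10: 123 − 12 = 111; dropped labels = 2 × 111 = 222.
Actual frame index = 222029 − 222 = 221807.

221807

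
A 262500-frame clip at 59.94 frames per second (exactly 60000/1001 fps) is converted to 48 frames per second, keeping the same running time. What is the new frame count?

Target frames = source frames × (target rate / source rate) = 262500 × (48)/(60000/1001) = 262500 × 1001/1250 = 210210.

210210 frames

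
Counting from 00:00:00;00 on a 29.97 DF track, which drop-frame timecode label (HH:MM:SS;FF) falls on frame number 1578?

Each 10-minute DF block holds 10 × 60 × 30 − 9 × 2 = 17982 frames. 1578 ÷ 17982 → 0 full blocks, remainder 1578.
Within the partial block the first minute is 1800 frames and each further minute 1798, so 0 further minute boundaries passed. Total skipped labels = 18 × 0 + 2 × 0 = 0.
Non-drop label index = 1578 + 0 = 1578; at 30 labels/s that is 00:00:52:18, i.e. DF 00:00:52;18.

00:00:52;18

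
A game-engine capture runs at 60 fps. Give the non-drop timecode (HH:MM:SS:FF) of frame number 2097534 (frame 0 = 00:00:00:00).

09:42:38:54

2097534 ÷ 60 = 34958 full seconds, remainder 54 frames.
34958 s = 9 h 42 min 38 s.
Timecode: 09:42:38:54.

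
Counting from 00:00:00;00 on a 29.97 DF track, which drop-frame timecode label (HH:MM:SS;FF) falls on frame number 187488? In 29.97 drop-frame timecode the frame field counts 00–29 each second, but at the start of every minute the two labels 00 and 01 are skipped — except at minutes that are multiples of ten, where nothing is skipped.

Each 10-minute DF block holds 10 × 60 × 30 − 9 × 2 = 17982 frames. 187488 ÷ 17982 → 10 full blocks, remainder 7668.
Within the partial block the first minute is 1800 frames and each further minute 1798, so 4 further minute boundaries passed. Total skipped labels = 18 × 10 + 2 × 4 = 188.
Non-drop label index = 187488 + 188 = 187676; at 30 labels/s that is 01:44:15:26, i.e. DF 01:44:15;26.

01:44:15;26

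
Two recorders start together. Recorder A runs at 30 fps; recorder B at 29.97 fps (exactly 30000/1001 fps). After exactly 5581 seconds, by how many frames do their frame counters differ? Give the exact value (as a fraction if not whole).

167430/1001 frames

A emits 30 × 5581 = 167430 frames; B emits 30000/1001 × 5581 = 167430000/1001.
Difference = 167430/1001 frames (≈ 167.2627); B is behind A.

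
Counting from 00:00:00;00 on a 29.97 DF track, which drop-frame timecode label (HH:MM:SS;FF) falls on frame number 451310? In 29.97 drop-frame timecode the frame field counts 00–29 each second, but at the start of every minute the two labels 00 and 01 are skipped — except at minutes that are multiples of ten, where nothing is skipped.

04:10:58;20

Each 10-minute DF block holds 10 × 60 × 30 − 9 × 2 = 17982 frames. 451310 ÷ 17982 → 25 full blocks, remainder 1760.
Within the partial block the first minute is 1800 frames and each further minute 1798, so 0 further minute boundaries passed. Total skipped labels = 18 × 25 + 2 × 0 = 450.
Non-drop label index = 451310 + 450 = 451760; at 30 labels/s that is 04:10:58:20, i.e. DF 04:10:58;20.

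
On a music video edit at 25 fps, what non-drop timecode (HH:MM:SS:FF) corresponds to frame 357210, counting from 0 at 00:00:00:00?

03:58:08:10

357210 ÷ 25 = 14288 full seconds, remainder 10 frames.
14288 s = 3 h 58 min 8 s.
Timecode: 03:58:08:10.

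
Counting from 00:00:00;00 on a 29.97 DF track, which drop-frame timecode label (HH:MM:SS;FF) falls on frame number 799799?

Each 10-minute DF block holds 10 × 60 × 30 − 9 × 2 = 17982 frames. 799799 ÷ 17982 → 44 full blocks, remainder 8591.
Within the partial block the first minute is 1800 frames and each further minute 1798, so 4 further minute boundaries passed. Total skipped labels = 18 × 44 + 2 × 4 = 800.
Non-drop label index = 799799 + 800 = 800599; at 30 labels/s that is 07:24:46:19, i.e. DF 07:24:46;19.

07:24:46;19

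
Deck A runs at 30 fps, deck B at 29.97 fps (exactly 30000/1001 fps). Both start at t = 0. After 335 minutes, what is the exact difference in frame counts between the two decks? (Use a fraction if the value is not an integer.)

603000/1001 frames

335 min = 20100 s.
A emits 30 × 20100 = 603000 frames; B emits 30000/1001 × 20100 = 603000000/1001.
Difference = 603000/1001 frames (≈ 602.3976); B is behind A.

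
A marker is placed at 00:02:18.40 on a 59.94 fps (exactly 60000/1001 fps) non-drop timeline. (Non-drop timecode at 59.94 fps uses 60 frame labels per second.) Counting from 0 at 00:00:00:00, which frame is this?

8320

Total seconds to the label: (0 × 3600 + 2 × 60 + 18) = 138.
Frame index = 138 × 60 + 40 = 8320.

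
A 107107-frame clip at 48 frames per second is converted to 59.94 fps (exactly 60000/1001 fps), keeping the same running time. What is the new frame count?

Target frames = source frames × (target rate / source rate) = 107107 × (60000/1001)/(48) = 107107 × 1250/1001 = 133750.

133750 frames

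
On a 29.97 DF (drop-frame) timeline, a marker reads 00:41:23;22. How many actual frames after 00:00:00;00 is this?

As if non-drop at 30 labels/s: (0 × 3600 + 41 × 60 + 23) × 30 + 22 = 74512.
Minute boundaries passed: 41; those not divisible by 10: 41 − 4 = 37; dropped labels = 2 × 37 = 74.
Actual frame index = 74512 − 74 = 74438.

74438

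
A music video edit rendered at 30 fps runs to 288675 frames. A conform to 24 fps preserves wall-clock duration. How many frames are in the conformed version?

Target frames = source frames × (target rate / source rate) = 288675 × (24)/(30) = 288675 × 4/5 = 230940.

230940 frames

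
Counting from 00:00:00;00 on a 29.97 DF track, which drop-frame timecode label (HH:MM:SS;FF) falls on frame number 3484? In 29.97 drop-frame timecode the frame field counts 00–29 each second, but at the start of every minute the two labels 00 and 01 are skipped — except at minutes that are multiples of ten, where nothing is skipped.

00:01:56;06

Each 10-minute DF block holds 10 × 60 × 30 − 9 × 2 = 17982 frames. 3484 ÷ 17982 → 0 full blocks, remainder 3484.
Within the partial block the first minute is 1800 frames and each further minute 1798, so 1 further minute boundary passed. Total skipped labels = 18 × 0 + 2 × 1 = 2.
Non-drop label index = 3484 + 2 = 3486; at 30 labels/s that is 00:01:56:06, i.e. DF 00:01:56;06.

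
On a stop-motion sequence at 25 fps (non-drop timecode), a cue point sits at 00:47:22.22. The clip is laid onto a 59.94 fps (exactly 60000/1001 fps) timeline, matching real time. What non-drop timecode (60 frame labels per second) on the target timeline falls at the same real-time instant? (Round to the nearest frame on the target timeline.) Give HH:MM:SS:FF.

00:47:20:02

Source frame index: (0×3600 + 47×60 + 22) × 25 + 22 = 71072.
Real time: 71072 / (25) = 71072/25 s.
Target frame: (71072/25) × (60000/1001) = 170572800/1001 ≈ 170402.398 → 170402.
At 60 labels/s: frame 170402 → 00:47:20:02.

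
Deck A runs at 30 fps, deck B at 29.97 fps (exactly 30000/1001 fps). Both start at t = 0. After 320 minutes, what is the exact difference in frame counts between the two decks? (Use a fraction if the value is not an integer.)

576000/1001 frames

320 min = 19200 s.
A emits 30 × 19200 = 576000 frames; B emits 30000/1001 × 19200 = 576000000/1001.
Difference = 576000/1001 frames (≈ 575.4246); B is behind A.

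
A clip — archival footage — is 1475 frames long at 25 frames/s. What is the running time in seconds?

Running time = 1475 / (25) = 59 s.

59 seconds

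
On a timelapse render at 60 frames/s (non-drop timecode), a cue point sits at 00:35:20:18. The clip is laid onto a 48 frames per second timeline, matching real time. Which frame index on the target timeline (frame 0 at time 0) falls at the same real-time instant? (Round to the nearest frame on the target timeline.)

Source frame index: (0×3600 + 35×60 + 20) × 60 + 18 = 127218.
Real time: 127218 / (60) = 21203/10 s.
Target frame: (21203/10) × (48) = 508872/5 ≈ 101774.400 → 101774.

frame 101774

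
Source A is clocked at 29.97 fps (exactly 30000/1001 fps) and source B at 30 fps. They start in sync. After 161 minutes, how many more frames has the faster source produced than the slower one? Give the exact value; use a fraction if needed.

161 min = 9660 s.
A emits 30000/1001 × 9660 = 41400000/143 frames; B emits 30 × 9660 = 289800.
Difference = 41400/143 frames (≈ 289.5105); B is ahead of A.

41400/143 frames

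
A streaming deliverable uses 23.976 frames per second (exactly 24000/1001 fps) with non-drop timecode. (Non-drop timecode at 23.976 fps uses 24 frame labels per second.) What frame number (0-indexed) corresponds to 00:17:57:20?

Total seconds to the label: (0 × 3600 + 17 × 60 + 57) = 1077.
Frame index = 1077 × 24 + 20 = 25868.

frame 25868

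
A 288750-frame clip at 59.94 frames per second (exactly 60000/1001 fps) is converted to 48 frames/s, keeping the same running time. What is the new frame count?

Target frames = source frames × (target rate / source rate) = 288750 × (48)/(60000/1001) = 288750 × 1001/1250 = 231231.

231231 frames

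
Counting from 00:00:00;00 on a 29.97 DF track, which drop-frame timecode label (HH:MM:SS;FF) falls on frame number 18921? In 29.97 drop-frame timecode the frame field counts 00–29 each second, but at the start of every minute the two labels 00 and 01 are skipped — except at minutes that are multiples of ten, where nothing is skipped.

Ten DF minutes hold 17982 frames, so frame 18921 lies in block 1 (frames 17982–35963) with 939 frames into that block.
The block's first minute is 1800 frames and the rest 1798 each; 939 frames reaches minute 0, so 1 × 18 + 0 × 2 = 18 labels have been skipped so far.
Adding those back, label number 18921 + 18 = 18939 at 30 labels/s is 631 s + 9 f = 0 h 10 min 31 s frame 9, i.e. 00:10:31;09.

00:10:31;09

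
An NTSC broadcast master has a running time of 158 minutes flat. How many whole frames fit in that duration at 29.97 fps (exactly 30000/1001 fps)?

284115 frames

158 min = 9480 s.
Frames = 9480 × 30000/1001 = 284400000/1001 ≈ 284115.8841.
Complete frames: 284115.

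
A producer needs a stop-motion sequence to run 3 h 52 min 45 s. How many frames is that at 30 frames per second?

3 h 52 min 45 s = 13965 s.
Frames = 13965 × 30 = 418950.

418950 frames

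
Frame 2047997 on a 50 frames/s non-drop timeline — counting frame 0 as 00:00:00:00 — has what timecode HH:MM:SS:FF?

11:22:39:47

2047997 ÷ 50 = 40959 full seconds, remainder 47 frames.
40959 s = 11 h 22 min 39 s.
Timecode: 11:22:39:47.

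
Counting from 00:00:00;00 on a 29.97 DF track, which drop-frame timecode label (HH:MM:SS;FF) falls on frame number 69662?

00:38:44;12

Ten DF minutes hold 17982 frames, so frame 69662 lies in block 3 (frames 53946–71927) with 15716 frames into that block.
The block's first minute is 1800 frames and the rest 1798 each; 15716 frames reaches minute 8, so 3 × 18 + 8 × 2 = 70 labels have been skipped so far.
Adding those back, label number 69662 + 70 = 69732 at 30 labels/s is 2324 s + 12 f = 0 h 38 min 44 s frame 12, i.e. 00:38:44;12.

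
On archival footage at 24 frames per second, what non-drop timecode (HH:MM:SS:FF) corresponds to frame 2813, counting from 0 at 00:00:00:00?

2813 ÷ 24 = 117 full seconds, remainder 5 frames.
117 s = 0 h 1 min 57 s.
Timecode: 00:01:57:05.

00:01:57:05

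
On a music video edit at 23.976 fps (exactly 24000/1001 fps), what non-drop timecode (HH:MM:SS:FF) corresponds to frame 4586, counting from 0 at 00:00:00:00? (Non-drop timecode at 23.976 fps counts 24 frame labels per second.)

00:03:11:02

4586 ÷ 24 = 191 full seconds, remainder 2 frames.
191 s = 0 h 3 min 11 s.
Timecode: 00:03:11:02.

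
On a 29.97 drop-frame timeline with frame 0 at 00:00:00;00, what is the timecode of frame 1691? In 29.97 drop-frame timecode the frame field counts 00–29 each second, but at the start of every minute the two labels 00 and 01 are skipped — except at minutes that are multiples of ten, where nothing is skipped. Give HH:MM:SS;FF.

00:00:56;11

Ten DF minutes hold 17982 frames, so frame 1691 lies in block 0 (frames 0–17981) with 1691 frames into that block.
The block's first minute is 1800 frames and the rest 1798 each; 1691 frames reaches minute 0, so 0 × 18 + 0 × 2 = 0 labels have been skipped so far.
Adding those back, label number 1691 + 0 = 1691 at 30 labels/s is 56 s + 11 f = 0 h 0 min 56 s frame 11, i.e. 00:00:56;11.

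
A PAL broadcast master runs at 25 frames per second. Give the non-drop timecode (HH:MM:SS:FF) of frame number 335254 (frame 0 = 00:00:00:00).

03:43:30:04

335254 ÷ 25 = 13410 full seconds, remainder 4 frames.
13410 s = 3 h 43 min 30 s.
Timecode: 03:43:30:04.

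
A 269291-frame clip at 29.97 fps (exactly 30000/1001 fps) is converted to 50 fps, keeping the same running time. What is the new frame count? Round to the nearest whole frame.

449267 frames

Frames at target rate = 269291 × (50) / (30000/1001) = 269560291/600 ≈ 449267.152.
Nearest whole frame: 449267.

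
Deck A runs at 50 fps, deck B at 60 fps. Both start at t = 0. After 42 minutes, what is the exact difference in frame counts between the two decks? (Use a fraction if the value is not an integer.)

42 min = 2520 s.
A emits 50 × 2520 = 126000 frames; B emits 60 × 2520 = 151200.
Difference = 25200 frames; B is ahead of A.

25200 frames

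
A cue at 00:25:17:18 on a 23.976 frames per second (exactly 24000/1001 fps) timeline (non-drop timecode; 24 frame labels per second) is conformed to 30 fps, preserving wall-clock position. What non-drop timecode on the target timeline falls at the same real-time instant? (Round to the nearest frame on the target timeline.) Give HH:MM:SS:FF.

Source frame index: (0×3600 + 25×60 + 17) × 24 + 18 = 36426.
Real time: 36426 / (24000/1001) = 6077071/4000 s.
Target frame: (6077071/4000) × (30) = 18231213/400 ≈ 45578.033 → 45578.
At 30 labels/s: frame 45578 → 00:25:19:08.

00:25:19:08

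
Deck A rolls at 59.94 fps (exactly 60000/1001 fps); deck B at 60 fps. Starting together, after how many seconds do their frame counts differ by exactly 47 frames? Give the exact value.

47047/60 seconds

The gap grows by |60 − 60000/1001| = 60/1001 frames per second.
Time for a 47-frame gap: 47 ÷ (60/1001) = 47047/60 s.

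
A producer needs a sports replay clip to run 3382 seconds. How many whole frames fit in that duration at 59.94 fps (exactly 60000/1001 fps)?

202717 frames

Frames = 3382 × 60000/1001 = 202920000/1001 ≈ 202717.2827.
Complete frames: 202717.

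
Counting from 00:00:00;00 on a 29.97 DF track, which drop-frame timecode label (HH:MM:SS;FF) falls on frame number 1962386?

18:11:18;10

Ten DF minutes hold 17982 frames, so frame 1962386 lies in block 109 (frames 1960038–1978019) with 2348 frames into that block.
The block's first minute is 1800 frames and the rest 1798 each; 2348 frames reaches minute 1, so 109 × 18 + 1 × 2 = 1964 labels have been skipped so far.
Adding those back, label number 1962386 + 1964 = 1964350 at 30 labels/s is 65478 s + 10 f = 18 h 11 min 18 s frame 10, i.e. 18:11:18;10.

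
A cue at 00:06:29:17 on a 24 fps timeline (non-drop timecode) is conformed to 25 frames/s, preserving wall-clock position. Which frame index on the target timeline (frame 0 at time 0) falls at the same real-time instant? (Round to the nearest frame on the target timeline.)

Source frame index: (0×3600 + 6×60 + 29) × 24 + 17 = 9353.
Real time: 9353 / (24) = 9353/24 s.
Target frame: (9353/24) × (25) = 233825/24 ≈ 9742.708 → 9743.

frame 9743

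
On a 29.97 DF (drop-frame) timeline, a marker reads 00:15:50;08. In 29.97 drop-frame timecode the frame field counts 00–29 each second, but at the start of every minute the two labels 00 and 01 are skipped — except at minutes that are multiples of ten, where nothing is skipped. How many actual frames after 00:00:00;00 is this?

28480

Complete 10-minute blocks: 1, each 17982 frames → 17982.
Remaining 5 whole minutes in the current block: 1800 + 4 × 1798 = 8992 frames.
Within the current minute: 50 × 30 + 8 − 2 = 1506 (labels ;00/;01 skipped at this minute). Total = 17982 + 8992 + 1506 = 28480.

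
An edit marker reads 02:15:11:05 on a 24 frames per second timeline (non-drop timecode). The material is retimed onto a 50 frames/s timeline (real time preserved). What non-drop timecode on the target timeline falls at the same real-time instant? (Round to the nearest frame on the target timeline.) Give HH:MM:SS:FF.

Source frame index: (2×3600 + 15×60 + 11) × 24 + 5 = 194669.
Real time: 194669 / (24) = 194669/24 s.
Target frame: (194669/24) × (50) = 4866725/12 ≈ 405560.417 → 405560.
At 50 labels/s: frame 405560 → 02:15:11:10.

02:15:11:10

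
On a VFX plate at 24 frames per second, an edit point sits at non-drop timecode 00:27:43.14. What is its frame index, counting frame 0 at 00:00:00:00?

Total seconds to the label: (0 × 3600 + 27 × 60 + 43) = 1663.
Frame index = 1663 × 24 + 14 = 39926.

39926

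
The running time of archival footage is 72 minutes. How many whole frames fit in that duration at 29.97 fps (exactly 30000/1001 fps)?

129470 frames

72 min = 4320 s.
Frames = 4320 × 30000/1001 = 129600000/1001 ≈ 129470.5295.
Complete frames: 129470.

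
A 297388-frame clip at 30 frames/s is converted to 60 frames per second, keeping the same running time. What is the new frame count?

Frames at target rate = 297388 × (60) / (30) = 594776.

594776 frames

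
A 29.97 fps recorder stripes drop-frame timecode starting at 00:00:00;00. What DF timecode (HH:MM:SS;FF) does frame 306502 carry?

02:50:26;28

Ten DF minutes hold 17982 frames, so frame 306502 lies in block 17 (frames 305694–323675) with 808 frames into that block.
The block's first minute is 1800 frames and the rest 1798 each; 808 frames reaches minute 0, so 17 × 18 + 0 × 2 = 306 labels have been skipped so far.
Adding those back, label number 306502 + 306 = 306808 at 30 labels/s is 10226 s + 28 f = 2 h 50 min 26 s frame 28, i.e. 02:50:26;28.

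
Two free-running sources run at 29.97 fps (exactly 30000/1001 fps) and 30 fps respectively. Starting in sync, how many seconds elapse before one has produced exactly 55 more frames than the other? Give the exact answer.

11011/6 seconds

The gap grows by |30 − 30000/1001| = 30/1001 frames per second.
Time for a 55-frame gap: 55 ÷ (30/1001) = 11011/6 s.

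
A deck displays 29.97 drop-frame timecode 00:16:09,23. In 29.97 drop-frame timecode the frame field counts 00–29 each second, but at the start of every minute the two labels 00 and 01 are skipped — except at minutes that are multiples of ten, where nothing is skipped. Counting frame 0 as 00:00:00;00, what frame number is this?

Complete 10-minute blocks: 1, each 17982 frames → 17982.
Remaining 6 whole minutes in the current block: 1800 + 5 × 1798 = 10790 frames.
Within the current minute: 9 × 30 + 23 − 2 = 291 (labels ;00/;01 skipped at this minute). Total = 17982 + 10790 + 291 = 29063.

29063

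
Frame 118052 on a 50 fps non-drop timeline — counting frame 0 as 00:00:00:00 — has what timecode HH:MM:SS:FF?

00:39:21:02

118052 ÷ 50 = 2361 full seconds, remainder 2 frames.
2361 s = 0 h 39 min 21 s.
Timecode: 00:39:21:02.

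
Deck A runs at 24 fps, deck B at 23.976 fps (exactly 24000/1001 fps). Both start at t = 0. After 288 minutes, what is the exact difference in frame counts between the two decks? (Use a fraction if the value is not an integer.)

288 min = 17280 s.
A emits 24 × 17280 = 414720 frames; B emits 24000/1001 × 17280 = 414720000/1001.
Difference = 414720/1001 frames (≈ 414.3057); B is behind A.

414720/1001 frames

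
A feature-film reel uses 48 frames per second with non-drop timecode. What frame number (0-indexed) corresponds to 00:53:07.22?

Total seconds to the label: (0 × 3600 + 53 × 60 + 7) = 3187.
Frame index = 3187 × 48 + 22 = 152998.

152998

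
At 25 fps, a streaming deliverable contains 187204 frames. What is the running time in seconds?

Running time = 187204 / (25) = 7488.16 s.

7488.16 seconds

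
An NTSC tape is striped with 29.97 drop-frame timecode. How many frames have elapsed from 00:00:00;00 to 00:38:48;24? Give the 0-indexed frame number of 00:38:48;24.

69794

As if non-drop at 30 labels/s: (0 × 3600 + 38 × 60 + 48) × 30 + 24 = 69864.
Minute boundaries passed: 38; those not divisible by 10: 38 − 3 = 35; dropped labels = 2 × 35 = 70.
Actual frame index = 69864 − 70 = 69794.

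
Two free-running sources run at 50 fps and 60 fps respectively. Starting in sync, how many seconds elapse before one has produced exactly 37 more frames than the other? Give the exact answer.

The gap grows by |60 − 50| = 10 frames per second.
Time for a 37-frame gap: 37 ÷ (10) = 3.7 s.

3.7 seconds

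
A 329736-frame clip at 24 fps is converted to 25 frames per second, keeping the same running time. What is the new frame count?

Target frames = source frames × (target rate / source rate) = 329736 × (25)/(24) = 329736 × 25/24 = 343475.

343475 frames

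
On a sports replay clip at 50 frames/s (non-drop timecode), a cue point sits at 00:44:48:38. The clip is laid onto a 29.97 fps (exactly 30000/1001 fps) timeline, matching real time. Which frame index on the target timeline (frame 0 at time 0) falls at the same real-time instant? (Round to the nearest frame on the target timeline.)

Source frame index: (0×3600 + 44×60 + 48) × 50 + 38 = 134438.
Real time: 134438 / (50) = 67219/25 s.
Target frame: (67219/25) × (30000/1001) = 80662800/1001 ≈ 80582.218 → 80582.

frame 80582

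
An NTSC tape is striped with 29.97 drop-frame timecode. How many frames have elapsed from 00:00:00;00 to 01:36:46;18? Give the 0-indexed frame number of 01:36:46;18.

Complete 10-minute blocks: 9, each 17982 frames → 161838.
Remaining 6 whole minutes in the current block: 1800 + 5 × 1798 = 10790 frames.
Within the current minute: 46 × 30 + 18 − 2 = 1396 (labels ;00/;01 skipped at this minute). Total = 161838 + 10790 + 1396 = 174024.

174024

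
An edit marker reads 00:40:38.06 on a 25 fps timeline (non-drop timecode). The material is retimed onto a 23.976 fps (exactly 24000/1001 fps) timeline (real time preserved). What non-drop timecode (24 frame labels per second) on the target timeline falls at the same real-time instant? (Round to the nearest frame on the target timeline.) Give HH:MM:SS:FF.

Source frame index: (0×3600 + 40×60 + 38) × 25 + 6 = 60956.
Real time: 60956 / (25) = 60956/25 s.
Target frame: (60956/25) × (24000/1001) = 8359680/143 ≈ 58459.301 → 58459.
At 24 labels/s: frame 58459 → 00:40:35:19.

00:40:35:19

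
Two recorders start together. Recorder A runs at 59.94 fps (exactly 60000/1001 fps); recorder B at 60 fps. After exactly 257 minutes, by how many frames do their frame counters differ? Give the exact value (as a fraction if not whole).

925200/1001 frames

257 min = 15420 s.
A emits 60000/1001 × 15420 = 925200000/1001 frames; B emits 60 × 15420 = 925200.
Difference = 925200/1001 frames (≈ 924.2757); B is ahead of A.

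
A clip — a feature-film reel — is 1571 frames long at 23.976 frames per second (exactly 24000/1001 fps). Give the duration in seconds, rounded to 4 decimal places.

Running time = 1571 × 1001/24000 = 1572571/24000 s ≈ 65.5238 s.

65.5238 seconds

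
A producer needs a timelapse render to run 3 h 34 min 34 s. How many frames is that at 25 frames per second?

321850 frames

3 h 34 min 34 s = 12874 s.
Frames = 12874 × 25 = 321850.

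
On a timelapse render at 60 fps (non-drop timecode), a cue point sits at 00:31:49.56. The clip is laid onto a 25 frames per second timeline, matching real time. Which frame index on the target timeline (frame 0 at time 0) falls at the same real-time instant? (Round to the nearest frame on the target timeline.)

frame 47748

Source frame index: (0×3600 + 31×60 + 49) × 60 + 56 = 114596.
Real time: 114596 / (60) = 28649/15 s.
Target frame: (28649/15) × (25) = 143245/3 ≈ 47748.333 → 47748.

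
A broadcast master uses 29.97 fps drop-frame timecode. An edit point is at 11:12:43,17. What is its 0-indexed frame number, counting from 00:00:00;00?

As if non-drop at 30 labels/s: (11 × 3600 + 12 × 60 + 43) × 30 + 17 = 1210907.
Minute boundaries passed: 672; those not divisible by 10: 672 − 67 = 605; dropped labels = 2 × 605 = 1210.
Actual frame index = 1210907 − 1210 = 1209697.

1209697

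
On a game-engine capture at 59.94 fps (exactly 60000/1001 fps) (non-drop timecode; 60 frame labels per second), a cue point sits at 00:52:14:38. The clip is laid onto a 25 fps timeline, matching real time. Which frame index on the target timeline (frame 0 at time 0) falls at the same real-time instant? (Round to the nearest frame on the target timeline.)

Source frame index: (0×3600 + 52×60 + 14) × 60 + 38 = 188078.
Real time: 188078 / (60000/1001) = 94133039/30000 s.
Target frame: (94133039/30000) × (25) = 94133039/1200 ≈ 78444.199 → 78444.

frame 78444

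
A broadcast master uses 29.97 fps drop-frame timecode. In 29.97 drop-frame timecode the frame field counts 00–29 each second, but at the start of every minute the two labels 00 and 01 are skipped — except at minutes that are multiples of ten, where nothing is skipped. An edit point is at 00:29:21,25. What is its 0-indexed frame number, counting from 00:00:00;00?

52801

Complete 10-minute blocks: 2, each 17982 frames → 35964.
Remaining 9 whole minutes in the current block: 1800 + 8 × 1798 = 16184 frames.
Within the current minute: 21 × 30 + 25 − 2 = 653 (labels ;00/;01 skipped at this minute). Total = 35964 + 16184 + 653 = 52801.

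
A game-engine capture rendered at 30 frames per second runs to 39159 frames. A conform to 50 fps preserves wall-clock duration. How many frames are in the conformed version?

Target frames = source frames × (target rate / source rate) = 39159 × (50)/(30) = 39159 × 5/3 = 65265.

65265 frames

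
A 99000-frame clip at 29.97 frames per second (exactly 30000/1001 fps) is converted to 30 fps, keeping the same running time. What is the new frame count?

Target frames = source frames × (target rate / source rate) = 99000 × (30)/(30000/1001) = 99000 × 1001/1000 = 99099.

99099 frames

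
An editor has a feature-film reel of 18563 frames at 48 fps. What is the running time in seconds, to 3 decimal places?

Running time = 18563 × 1/48 = 18563/48 s ≈ 386.729 s.

386.729 seconds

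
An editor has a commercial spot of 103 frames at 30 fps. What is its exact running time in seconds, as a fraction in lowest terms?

Running time = 103 ÷ (30) = 103 × 1/30 = 103/30 s.

103/30 seconds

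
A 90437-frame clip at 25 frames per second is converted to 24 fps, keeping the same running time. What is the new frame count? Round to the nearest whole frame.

Frames at target rate = 90437 × (24) / (25) = 2170488/25 ≈ 86819.520.
Nearest whole frame: 86820.

86820 frames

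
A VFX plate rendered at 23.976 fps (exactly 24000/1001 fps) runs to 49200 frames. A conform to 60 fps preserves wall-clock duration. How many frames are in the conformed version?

Target frames = source frames × (target rate / source rate) = 49200 × (60)/(24000/1001) = 49200 × 1001/400 = 123123.

123123 frames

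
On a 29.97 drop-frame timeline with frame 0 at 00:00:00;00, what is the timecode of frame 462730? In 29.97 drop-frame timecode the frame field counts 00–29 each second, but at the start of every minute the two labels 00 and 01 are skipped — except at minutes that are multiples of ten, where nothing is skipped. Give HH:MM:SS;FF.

04:17:19;24

Ten DF minutes hold 17982 frames, so frame 462730 lies in block 25 (frames 449550–467531) with 13180 frames into that block.
The block's first minute is 1800 frames and the rest 1798 each; 13180 frames reaches minute 7, so 25 × 18 + 7 × 2 = 464 labels have been skipped so far.
Adding those back, label number 462730 + 464 = 463194 at 30 labels/s is 15439 s + 24 f = 4 h 17 min 19 s frame 24, i.e. 04:17:19;24.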